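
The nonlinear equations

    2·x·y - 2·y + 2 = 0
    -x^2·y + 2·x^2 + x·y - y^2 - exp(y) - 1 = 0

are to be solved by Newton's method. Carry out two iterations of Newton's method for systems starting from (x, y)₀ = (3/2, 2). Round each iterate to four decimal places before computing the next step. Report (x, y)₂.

At (3/2, 2): F = (4.0000, -9.389056).
Jacobian J = [[2·y, 2·x - 2], [-2·x·y + 4·x + y, -x^2 + x - 2·y - exp(y)]].
At the point, J = [[4.0000, 1.0000], [2.0000, -12.139056]] (det J = -50.556224).
Solving J·Δ = −F gives Δ = (-0.7747, -0.9011).
Then the next iterate is (x, y)₁ = (0.7253, 1.0989).
Round to (0.7253, 1.0989) and repeat: F = (1.396264, -3.937380), J = [[2.1978, -0.5494], [2.406036, -4.999423]].
Δ = (-0.9460, -1.2428), so (x, y)₂ = (-0.2207, -0.1439).

(-0.2207, -0.1439)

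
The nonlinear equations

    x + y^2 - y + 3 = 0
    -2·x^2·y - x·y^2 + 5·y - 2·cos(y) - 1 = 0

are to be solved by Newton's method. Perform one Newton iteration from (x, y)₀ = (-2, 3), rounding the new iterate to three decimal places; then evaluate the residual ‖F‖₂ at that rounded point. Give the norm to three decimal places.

2.443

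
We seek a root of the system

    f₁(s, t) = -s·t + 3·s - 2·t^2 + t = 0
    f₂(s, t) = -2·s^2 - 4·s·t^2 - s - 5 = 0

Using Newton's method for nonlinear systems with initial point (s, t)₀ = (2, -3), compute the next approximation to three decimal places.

(1.330, -1.816)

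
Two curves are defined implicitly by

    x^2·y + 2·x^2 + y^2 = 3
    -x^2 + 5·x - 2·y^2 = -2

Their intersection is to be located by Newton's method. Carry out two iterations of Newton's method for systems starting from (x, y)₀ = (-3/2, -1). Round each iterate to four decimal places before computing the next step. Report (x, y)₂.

At (-3/2, -1): F = (0.2500, -9.7500).
Jacobian J = [[2·x·y + 4·x, x^2 + 2·y], [-2·x + 5, -4·y]].
At the point, J = [[-3.0000, 0.2500], [8.0000, 4.0000]] (det J = -14.0000).
Solving J·Δ = −F gives Δ = (0.2455, 1.9464).
Then the next iterate is (x, y)₁ = (-1.2545, 0.9464).
Round to (-1.2545, 0.9464) and repeat: F = (2.532630, -7.637616), J = [[-7.392518, 3.466570], [7.5090, -3.7856]].
Δ = (-8.6404, -19.1563), so (x, y)₂ = (-9.8949, -18.2099).

(-9.8949, -18.2099)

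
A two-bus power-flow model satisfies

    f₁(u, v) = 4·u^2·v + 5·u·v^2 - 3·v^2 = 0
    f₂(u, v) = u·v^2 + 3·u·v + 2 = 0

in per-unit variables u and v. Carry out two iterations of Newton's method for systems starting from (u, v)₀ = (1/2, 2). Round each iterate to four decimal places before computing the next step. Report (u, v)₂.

(1.3558, -1.7236)

At (1/2, 2): F = (0.0000, 7.0000).
Jacobian J = [[8·u·v + 5·v^2, 4·u^2 + 10·u·v - 6·v], [v^2 + 3·v, 2·u·v + 3·u]].
At the point, J = [[28.0000, -1.0000], [10.0000, 3.5000]] (det J = 108.0000).
Solving J·Δ = −F gives Δ = (-0.0648, -1.8148).
Then the next iterate is (u, v)₁ = (0.4352, 0.1852).
Round to (0.4352, 0.1852) and repeat: F = (0.112044, 2.256724), J = [[0.816288, 0.452387], [0.589899, 1.466798]].
Δ = (0.9206, -1.9088), so (u, v)₂ = (1.3558, -1.7236).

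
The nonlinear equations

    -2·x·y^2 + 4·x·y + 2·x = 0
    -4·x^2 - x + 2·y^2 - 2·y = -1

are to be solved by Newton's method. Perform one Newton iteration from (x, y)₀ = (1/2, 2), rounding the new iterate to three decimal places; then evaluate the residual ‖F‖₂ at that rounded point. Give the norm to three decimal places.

At (1/2, 2): F = (1.000, 3.500).
Jacobian J = [[-2·y^2 + 4·y + 2, -4·x·y + 4·x], [-8·x - 1, 4·y - 2]].
At the point, J = [[2.000, -2.000], [-5.000, 6.000]] (det J = 2.000).
Solving J·Δ = −F gives Δ = (-6.500, -6.000).
Then the next iterate is (x, y)₁ = (-6.000, -4.000).
Re-evaluating at (-6.000, -4.000): F = (276.000, -97.000), so ‖F‖₂ = 292.549.

292.549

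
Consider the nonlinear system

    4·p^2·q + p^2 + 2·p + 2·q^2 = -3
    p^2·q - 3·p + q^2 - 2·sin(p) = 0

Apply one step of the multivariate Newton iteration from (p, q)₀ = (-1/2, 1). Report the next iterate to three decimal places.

At (-1/2, 1): F = (5.250, 3.70885).
Jacobian J = [[8·p·q + 2·p + 2, 4·p^2 + 4·q], [2·p·q - 2·cos(p) - 3, p^2 + 2·q]].
At the point, J = [[-3.000, 5.000], [-5.75517, 2.250]] (det J = 22.02583).
Solving J·Δ = −F gives Δ = (0.306, -0.867).
Then the next iterate is (p, q)₁ = (-0.194, 0.133).

(-0.194, 0.133)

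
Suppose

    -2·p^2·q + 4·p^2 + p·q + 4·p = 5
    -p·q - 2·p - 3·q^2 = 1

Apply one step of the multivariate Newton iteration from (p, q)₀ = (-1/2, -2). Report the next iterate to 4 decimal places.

(-1.3400, -0.9600)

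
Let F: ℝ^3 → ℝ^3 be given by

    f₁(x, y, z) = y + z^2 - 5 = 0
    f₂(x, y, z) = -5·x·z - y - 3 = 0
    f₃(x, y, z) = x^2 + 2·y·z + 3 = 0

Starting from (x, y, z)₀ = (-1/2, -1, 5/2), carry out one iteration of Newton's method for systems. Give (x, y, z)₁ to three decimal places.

(-0.213, -0.641, 2.378)

At (-1/2, -1, 5/2): F = (0.250, 4.250, -1.750).
Jacobian J = [[0, 1, 2·z], [-5·z, -1, -5·x], [2·x, 2·z, 2·y]].
At the point, J = [[0.000, 1.000, 5.000], [-12.500, -1.000, 2.500], [-1.000, 5.000, -2.000]] (det J = -345.000).
Solving J·Δ = −F gives Δ = (0.287, 0.359, -0.122).
Then the next iterate is (x, y, z)₁ = (-0.213, -0.641, 2.378).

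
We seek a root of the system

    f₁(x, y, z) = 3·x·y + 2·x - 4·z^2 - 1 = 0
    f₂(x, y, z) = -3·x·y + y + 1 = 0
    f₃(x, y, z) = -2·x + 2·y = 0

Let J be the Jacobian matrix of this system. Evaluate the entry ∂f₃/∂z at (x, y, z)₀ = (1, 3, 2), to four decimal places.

∂f₃/∂z = 0.
At (1, 3, 2) this is 0.0000.

0.0000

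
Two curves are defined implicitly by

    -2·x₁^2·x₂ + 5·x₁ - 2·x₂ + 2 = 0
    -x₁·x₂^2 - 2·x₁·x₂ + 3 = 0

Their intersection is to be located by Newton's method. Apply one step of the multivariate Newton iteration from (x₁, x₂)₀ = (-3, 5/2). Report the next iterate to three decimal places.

At (-3, 5/2): F = (-63.000, 36.750).
Jacobian J = [[-4·x₁·x₂ + 5, -2·x₁^2 - 2], [-x₂^2 - 2·x₂, -2·x₁·x₂ - 2·x₁]].
At the point, J = [[35.000, -20.000], [-11.250, 21.000]] (det J = 510.000).
Solving J·Δ = −F gives Δ = (1.153, -1.132).
Then the next iterate is (x₁, x₂)₁ = (-1.847, 1.368).

(-1.847, 1.368)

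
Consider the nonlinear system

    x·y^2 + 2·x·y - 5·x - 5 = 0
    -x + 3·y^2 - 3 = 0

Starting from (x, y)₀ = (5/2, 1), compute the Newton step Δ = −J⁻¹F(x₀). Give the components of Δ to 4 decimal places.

(-17.5000, -2.5000)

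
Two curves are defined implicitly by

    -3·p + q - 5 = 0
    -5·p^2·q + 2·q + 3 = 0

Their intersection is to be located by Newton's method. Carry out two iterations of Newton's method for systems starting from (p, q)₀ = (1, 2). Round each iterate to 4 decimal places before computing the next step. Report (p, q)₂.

(1.3844, 9.1531)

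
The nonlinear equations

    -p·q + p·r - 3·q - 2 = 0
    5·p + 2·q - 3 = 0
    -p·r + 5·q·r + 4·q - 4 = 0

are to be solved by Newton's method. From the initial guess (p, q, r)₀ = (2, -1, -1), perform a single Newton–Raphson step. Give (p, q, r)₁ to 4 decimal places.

At (2, -1, -1): F = (1.0000, 5.0000, -1.0000).
Jacobian J = [[-q + r, -p - 3, p], [5, 2, 0], [-r, 5·r + 4, -p + 5·q]].
At the point, J = [[0.0000, -5.0000, 2.0000], [5.0000, 2.0000, 0.0000], [1.0000, -1.0000, -7.0000]] (det J = -189.0000).
Solving J·Δ = −F gives Δ = (-1.0317, 0.0794, -0.3016).
Then the next iterate is (p, q, r)₁ = (0.9683, -0.9206, -1.3016).

(0.9683, -0.9206, -1.3016)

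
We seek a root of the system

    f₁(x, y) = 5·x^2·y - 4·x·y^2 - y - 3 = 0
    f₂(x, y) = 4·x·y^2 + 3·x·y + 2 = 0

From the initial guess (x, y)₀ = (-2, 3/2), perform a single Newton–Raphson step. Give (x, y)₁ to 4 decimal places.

(-1.6098, 0.8422)

At (-2, 3/2): F = (43.5000, -25.0000).
Jacobian J = [[10·x·y - 4·y^2, 5·x^2 - 8·x·y - 1], [4·y^2 + 3·y, 8·x·y + 3·x]].
At the point, J = [[-39.0000, 43.0000], [13.5000, -30.0000]] (det J = 589.5000).
Solving J·Δ = −F gives Δ = (0.3902, -0.6578).
Then the next iterate is (x, y)₁ = (-1.6098, 0.8422).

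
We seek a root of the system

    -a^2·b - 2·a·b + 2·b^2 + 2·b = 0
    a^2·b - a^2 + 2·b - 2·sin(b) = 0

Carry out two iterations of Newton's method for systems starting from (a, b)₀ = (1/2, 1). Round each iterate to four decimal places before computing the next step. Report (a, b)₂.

(1.2407, 0.9138)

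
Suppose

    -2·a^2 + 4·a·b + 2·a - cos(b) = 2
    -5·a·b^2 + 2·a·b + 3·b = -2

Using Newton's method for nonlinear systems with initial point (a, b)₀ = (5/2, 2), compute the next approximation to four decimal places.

At (5/2, 2): F = (10.916147, -32.0000).
Jacobian J = [[-4·a + 4·b + 2, 4·a + sin(b)], [-5·b^2 + 2·b, -10·a·b + 2·a + 3]].
At the point, J = [[0.0000, 10.909297], [-16.0000, -42.0000]] (det J = 174.548759).
Solving J·Δ = −F gives Δ = (0.6266, -1.0006).
Then the next iterate is (a, b)₁ = (3.1266, 0.9994).

(3.1266, 0.9994)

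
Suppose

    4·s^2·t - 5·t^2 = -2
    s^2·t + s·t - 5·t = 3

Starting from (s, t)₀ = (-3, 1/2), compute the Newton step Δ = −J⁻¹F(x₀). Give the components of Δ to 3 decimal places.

(-1.469, -1.174)

At (-3, 1/2): F = (18.750, -2.500).
Jacobian J = [[8·s·t, 4·s^2 - 10·t], [2·s·t + t, s^2 + s - 5]].
At the point, J = [[-12.000, 31.000], [-2.500, 1.000]] (det J = 65.500).
Solving J·Δ = −F gives Δ = (-1.469, -1.174).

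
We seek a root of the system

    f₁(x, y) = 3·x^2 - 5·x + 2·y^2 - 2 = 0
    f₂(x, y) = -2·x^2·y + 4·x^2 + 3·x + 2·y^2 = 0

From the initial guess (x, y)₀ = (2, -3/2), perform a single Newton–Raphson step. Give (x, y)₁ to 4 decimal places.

(0.0909, -2.9773)

At (2, -3/2): F = (4.5000, 38.5000).
Jacobian J = [[6·x - 5, 4·y], [-4·x·y + 8·x + 3, -2·x^2 + 4·y]].
At the point, J = [[7.0000, -6.0000], [31.0000, -14.0000]] (det J = 88.0000).
Solving J·Δ = −F gives Δ = (-1.9091, -1.4773).
Then the next iterate is (x, y)₁ = (0.0909, -2.9773).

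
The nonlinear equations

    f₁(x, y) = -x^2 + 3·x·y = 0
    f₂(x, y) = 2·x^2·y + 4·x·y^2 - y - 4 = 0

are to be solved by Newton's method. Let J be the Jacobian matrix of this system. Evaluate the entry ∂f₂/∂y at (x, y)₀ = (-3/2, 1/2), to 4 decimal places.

∂f₂/∂y = 2·x^2 + 8·x·y - 1.
At (-3/2, 1/2) this is -2.5000.

-2.5000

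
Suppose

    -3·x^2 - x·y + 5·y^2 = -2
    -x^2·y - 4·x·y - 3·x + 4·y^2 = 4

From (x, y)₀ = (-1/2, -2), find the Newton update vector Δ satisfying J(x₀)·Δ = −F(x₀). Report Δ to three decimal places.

(-7.338, -0.843)

At (-1/2, -2): F = (20.250, 10.000).
Jacobian J = [[-6·x - y, -x + 10·y], [-2·x·y - 4·y - 3, -x^2 - 4·x + 8·y]].
At the point, J = [[5.000, -19.500], [3.000, -14.250]] (det J = -12.750).
Solving J·Δ = −F gives Δ = (-7.338, -0.843).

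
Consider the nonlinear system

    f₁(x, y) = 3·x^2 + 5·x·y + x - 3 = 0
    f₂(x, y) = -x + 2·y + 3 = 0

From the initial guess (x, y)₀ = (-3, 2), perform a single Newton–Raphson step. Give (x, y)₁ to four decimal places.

At (-3, 2): F = (-9.0000, 10.0000).
Jacobian J = [[6·x + 5·y + 1, 5·x], [-1, 2]].
At the point, J = [[-7.0000, -15.0000], [-1.0000, 2.0000]] (det J = -29.0000).
Solving J·Δ = −F gives Δ = (4.5517, -2.7241).
Then the next iterate is (x, y)₁ = (1.5517, -0.7241).

(1.5517, -0.7241)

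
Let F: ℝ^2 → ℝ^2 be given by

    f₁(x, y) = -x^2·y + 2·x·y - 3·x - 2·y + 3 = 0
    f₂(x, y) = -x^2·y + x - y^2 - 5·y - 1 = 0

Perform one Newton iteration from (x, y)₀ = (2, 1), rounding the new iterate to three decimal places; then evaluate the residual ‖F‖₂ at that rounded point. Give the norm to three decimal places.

2.702

At (2, 1): F = (-5.000, -9.000).
Jacobian J = [[-2·x·y + 2·y - 3, -x^2 + 2·x - 2], [-2·x·y + 1, -x^2 - 2·y - 5]].
At the point, J = [[-5.000, -2.000], [-3.000, -11.000]] (det J = 49.000).
Solving J·Δ = −F gives Δ = (-0.755, -0.612).
Then the next iterate is (x, y)₁ = (1.245, 0.388).
Re-evaluating at (1.245, 0.388): F = (-1.14629, -2.44695), so ‖F‖₂ = 2.702.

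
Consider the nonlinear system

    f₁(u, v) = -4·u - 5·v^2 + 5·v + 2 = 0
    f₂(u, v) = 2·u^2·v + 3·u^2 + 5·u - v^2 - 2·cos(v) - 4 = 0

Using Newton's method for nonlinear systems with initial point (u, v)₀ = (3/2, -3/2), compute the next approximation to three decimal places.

(0.292, -0.604)

At (3/2, -3/2): F = (-22.750, 1.10853).
Jacobian J = [[-4, -10·v + 5], [4·u·v + 6·u + 5, 2·u^2 - 2·v + 2·sin(v)]].
At the point, J = [[-4.000, 20.000], [5.000, 5.50501]] (det J = -122.02004).
Solving J·Δ = −F gives Δ = (-1.208, 0.896).
Then the next iterate is (u, v)₁ = (0.292, -0.604).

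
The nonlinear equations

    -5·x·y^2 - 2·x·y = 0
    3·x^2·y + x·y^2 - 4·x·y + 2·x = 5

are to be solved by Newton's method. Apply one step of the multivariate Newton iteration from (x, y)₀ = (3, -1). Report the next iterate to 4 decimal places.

At (3, -1): F = (-9.0000, -11.0000).
Jacobian J = [[-5·y^2 - 2·y, -10·x·y - 2·x], [6·x·y + y^2 - 4·y + 2, 3·x^2 + 2·x·y - 4·x]].
At the point, J = [[-3.0000, 24.0000], [-11.0000, 9.0000]] (det J = 237.0000).
Solving J·Δ = −F gives Δ = (-0.7722, 0.2785).
Then the next iterate is (x, y)₁ = (2.2278, -0.7215).

(2.2278, -0.7215)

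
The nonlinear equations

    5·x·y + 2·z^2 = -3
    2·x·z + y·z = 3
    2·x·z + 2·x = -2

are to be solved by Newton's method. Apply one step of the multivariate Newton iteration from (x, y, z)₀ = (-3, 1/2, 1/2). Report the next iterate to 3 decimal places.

At (-3, 1/2, 1/2): F = (-4.000, -5.750, -7.000).
Jacobian J = [[5·y, 5·x, 4·z], [2·z, z, 2·x + y], [2·z + 2, 0, 2·x]].
At the point, J = [[2.500, -15.000, 2.000], [1.000, 0.500, -5.500], [3.000, 0.000, -6.000]] (det J = 147.000).
Solving J·Δ = −F gives Δ = (0.279, -0.357, -1.027).
Then the next iterate is (x, y, z)₁ = (-2.721, 0.143, -0.527).

(-2.721, 0.143, -0.527)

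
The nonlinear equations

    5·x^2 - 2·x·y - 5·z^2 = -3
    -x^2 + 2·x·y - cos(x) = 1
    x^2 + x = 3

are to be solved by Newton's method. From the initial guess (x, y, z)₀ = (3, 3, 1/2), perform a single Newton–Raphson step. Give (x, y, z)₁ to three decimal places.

At (3, 3, 1/2): F = (28.750, 8.98999, 9.000).
Jacobian J = [[10·x - 2·y, -2·x, -10·z], [-2·x + 2·y + sin(x), 2·x, 0], [2·x + 1, 0, 0]].
At the point, J = [[24.000, -6.000, -5.000], [0.14112, 6.000, 0.000], [7.000, 0.000, 0.000]] (det J = 210.000).
Solving J·Δ = −F gives Δ = (-1.286, -1.468, 1.340).
Then the next iterate is (x, y, z)₁ = (1.714, 1.532, 1.840).

(1.714, 1.532, 1.840)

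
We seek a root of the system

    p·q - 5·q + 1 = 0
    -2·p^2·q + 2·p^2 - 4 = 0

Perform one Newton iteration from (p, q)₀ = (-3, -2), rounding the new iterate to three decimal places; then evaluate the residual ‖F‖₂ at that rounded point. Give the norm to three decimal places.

9.391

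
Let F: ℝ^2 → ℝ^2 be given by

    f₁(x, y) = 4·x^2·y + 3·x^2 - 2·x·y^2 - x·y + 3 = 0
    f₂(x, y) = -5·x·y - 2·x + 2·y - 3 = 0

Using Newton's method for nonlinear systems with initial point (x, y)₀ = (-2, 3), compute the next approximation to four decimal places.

(-3.1395, -1.6977)

At (-2, 3): F = (105.0000, 37.0000).
Jacobian J = [[8·x·y + 6·x - 2·y^2 - y, 4·x^2 - 4·x·y - x], [-5·y - 2, -5·x + 2]].
At the point, J = [[-81.0000, 42.0000], [-17.0000, 12.0000]] (det J = -258.0000).
Solving J·Δ = −F gives Δ = (-1.1395, -4.6977).
Then the next iterate is (x, y)₁ = (-3.1395, -1.6977).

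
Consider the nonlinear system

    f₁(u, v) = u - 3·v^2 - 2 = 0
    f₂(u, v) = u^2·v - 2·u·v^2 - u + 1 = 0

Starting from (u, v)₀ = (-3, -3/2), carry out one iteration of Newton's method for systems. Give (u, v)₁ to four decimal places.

At (-3, -3/2): F = (-11.7500, 4.0000).
Jacobian J = [[1, -6·v], [2·u·v - 2·v^2 - 1, u^2 - 4·u·v]].
At the point, J = [[1.0000, 9.0000], [3.5000, -9.0000]] (det J = -40.5000).
Solving J·Δ = −F gives Δ = (1.7222, 1.1142).
Then the next iterate is (u, v)₁ = (-1.2778, -0.3858).

(-1.2778, -0.3858)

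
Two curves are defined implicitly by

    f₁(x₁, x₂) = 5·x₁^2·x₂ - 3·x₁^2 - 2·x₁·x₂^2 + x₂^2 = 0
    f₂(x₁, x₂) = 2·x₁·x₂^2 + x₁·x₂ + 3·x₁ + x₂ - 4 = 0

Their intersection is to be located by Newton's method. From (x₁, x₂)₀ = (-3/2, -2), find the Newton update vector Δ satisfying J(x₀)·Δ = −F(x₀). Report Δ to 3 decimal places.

(0.614, 1.215)

At (-3/2, -2): F = (-13.250, -19.500).
Jacobian J = [[10·x₁·x₂ - 6·x₁ - 2·x₂^2, 5·x₁^2 - 4·x₁·x₂ + 2·x₂], [2·x₂^2 + x₂ + 3, 4·x₁·x₂ + x₁ + 1]].
At the point, J = [[31.000, -4.750], [9.000, 11.500]] (det J = 399.250).
Solving J·Δ = −F gives Δ = (0.614, 1.215).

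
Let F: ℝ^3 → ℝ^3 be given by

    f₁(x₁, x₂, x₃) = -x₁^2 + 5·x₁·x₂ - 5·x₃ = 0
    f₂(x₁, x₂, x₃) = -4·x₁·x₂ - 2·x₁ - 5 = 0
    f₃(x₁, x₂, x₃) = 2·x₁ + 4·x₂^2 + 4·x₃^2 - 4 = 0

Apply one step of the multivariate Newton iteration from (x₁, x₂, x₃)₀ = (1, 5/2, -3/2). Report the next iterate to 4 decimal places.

(-0.0085, 1.2754, -1.0424)

At (1, 5/2, -3/2): F = (19.0000, -17.0000, 32.0000).
Jacobian J = [[-2·x₁ + 5·x₂, 5·x₁, -5], [-4·x₂ - 2, -4·x₁, 0], [2, 8·x₂, 8·x₃]].
At the point, J = [[10.5000, 5.0000, -5.0000], [-12.0000, -4.0000, 0.0000], [2.0000, 20.0000, -12.0000]] (det J = 944.0000).
Solving J·Δ = −F gives Δ = (-1.0085, -1.2246, 0.4576).
Then the next iterate is (x₁, x₂, x₃)₁ = (-0.0085, 1.2754, -1.0424).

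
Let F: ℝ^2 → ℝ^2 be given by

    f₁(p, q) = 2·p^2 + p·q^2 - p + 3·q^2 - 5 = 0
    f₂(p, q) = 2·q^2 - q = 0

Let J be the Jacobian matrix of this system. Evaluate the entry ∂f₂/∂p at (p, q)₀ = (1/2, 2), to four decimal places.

0.0000

∂f₂/∂p = 0.
At (1/2, 2) this is 0.0000.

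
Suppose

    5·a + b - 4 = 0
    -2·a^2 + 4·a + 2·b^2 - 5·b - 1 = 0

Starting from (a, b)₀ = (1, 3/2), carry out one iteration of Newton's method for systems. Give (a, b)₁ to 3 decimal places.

(0.100, 3.500)

At (1, 3/2): F = (2.500, -2.000).
Jacobian J = [[5, 1], [-4·a + 4, 4·b - 5]].
At the point, J = [[5.000, 1.000], [0.000, 1.000]] (det J = 5.000).
Solving J·Δ = −F gives Δ = (-0.900, 2.000).
Then the next iterate is (a, b)₁ = (0.100, 3.500).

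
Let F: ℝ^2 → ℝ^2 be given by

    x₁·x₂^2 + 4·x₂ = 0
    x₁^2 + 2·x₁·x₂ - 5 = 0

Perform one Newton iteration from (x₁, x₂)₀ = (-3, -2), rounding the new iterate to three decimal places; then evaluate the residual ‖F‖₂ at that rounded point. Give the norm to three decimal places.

6.708

At (-3, -2): F = (-20.000, 16.000).
Jacobian J = [[x₂^2, 2·x₁·x₂ + 4], [2·x₁ + 2·x₂, 2·x₁]].
At the point, J = [[4.000, 16.000], [-10.000, -6.000]] (det J = 136.000).
Solving J·Δ = −F gives Δ = (1.000, 1.000).
Then the next iterate is (x₁, x₂)₁ = (-2.000, -1.000).
Re-evaluating at (-2.000, -1.000): F = (-6.000, 3.000), so ‖F‖₂ = 6.708.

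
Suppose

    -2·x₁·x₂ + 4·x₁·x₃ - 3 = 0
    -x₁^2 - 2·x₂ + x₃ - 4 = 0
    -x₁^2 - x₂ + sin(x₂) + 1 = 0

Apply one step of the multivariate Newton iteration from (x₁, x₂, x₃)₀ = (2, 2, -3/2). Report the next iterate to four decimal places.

(6.2318, -12.8417, -0.7561)

At (2, 2, -3/2): F = (-23.0000, -13.5000, -4.090703).
Jacobian J = [[-2·x₂ + 4·x₃, -2·x₁, 4·x₁], [-2·x₁, -2, 1], [-2·x₁, cos(x₂) - 1, 0]].
At the point, J = [[-10.0000, -4.0000, 8.0000], [-4.0000, -2.0000, 1.0000], [-4.0000, -1.416147, 0.0000]] (det J = -16.844770).
Solving J·Δ = −F gives Δ = (4.2318, -14.8417, 0.7439).
Then the next iterate is (x₁, x₂, x₃)₁ = (6.2318, -12.8417, -0.7561).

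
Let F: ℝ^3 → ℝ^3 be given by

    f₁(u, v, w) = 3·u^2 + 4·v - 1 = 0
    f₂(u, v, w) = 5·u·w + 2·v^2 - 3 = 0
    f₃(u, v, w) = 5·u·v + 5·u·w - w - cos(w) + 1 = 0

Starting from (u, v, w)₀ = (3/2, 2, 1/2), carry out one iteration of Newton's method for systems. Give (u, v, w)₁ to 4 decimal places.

(0.5009, 0.8104, 0.9353)

At (3/2, 2, 1/2): F = (13.7500, 8.7500, 18.372417).
Jacobian J = [[6·u, 4, 0], [5·w, 4·v, 5·u], [5·v + 5·w, 5·u, 5·u + sin(w) - 1]].
At the point, J = [[9.0000, 4.0000, 0.0000], [2.5000, 8.0000, 7.5000], [12.5000, 7.5000, 6.979426]] (det J = 301.474383).
Solving J·Δ = −F gives Δ = (-0.9991, -1.1896, 0.4353).
Then the next iterate is (u, v, w)₁ = (0.5009, 0.8104, 0.9353).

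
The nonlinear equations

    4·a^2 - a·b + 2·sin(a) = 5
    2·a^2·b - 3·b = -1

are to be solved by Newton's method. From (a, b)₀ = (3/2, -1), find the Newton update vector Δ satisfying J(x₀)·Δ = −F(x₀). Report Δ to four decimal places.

At (3/2, -1): F = (7.494990, -0.5000).
Jacobian J = [[8·a - b + 2·cos(a), -a], [4·a·b, 2·a^2 - 3]].
At the point, J = [[13.141474, -1.5000], [-6.0000, 1.5000]] (det J = 10.712212).
Solving J·Δ = −F gives Δ = (-0.9795, -3.5846).

(-0.9795, -3.5846)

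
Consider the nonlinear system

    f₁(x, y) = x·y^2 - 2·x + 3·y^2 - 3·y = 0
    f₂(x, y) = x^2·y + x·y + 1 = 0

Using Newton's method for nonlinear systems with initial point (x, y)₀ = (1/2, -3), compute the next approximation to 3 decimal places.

(0.497, -1.355)

At (1/2, -3): F = (39.500, -1.250).
Jacobian J = [[y^2 - 2, 2·x·y + 6·y - 3], [2·x·y + y, x^2 + x]].
At the point, J = [[7.000, -24.000], [-6.000, 0.750]] (det J = -138.750).
Solving J·Δ = −F gives Δ = (-0.003, 1.645).
Then the next iterate is (x, y)₁ = (0.497, -1.355).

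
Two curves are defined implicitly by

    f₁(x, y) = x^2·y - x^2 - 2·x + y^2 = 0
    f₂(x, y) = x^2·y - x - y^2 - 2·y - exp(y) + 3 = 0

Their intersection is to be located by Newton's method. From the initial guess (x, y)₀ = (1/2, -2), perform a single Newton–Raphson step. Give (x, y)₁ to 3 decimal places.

(1.038, -2.118)

At (1/2, -2): F = (2.250, 1.86466).
Jacobian J = [[2·x·y - 2·x - 2, x^2 + 2·y], [2·x·y - 1, x^2 - 2·y - exp(y) - 2]].
At the point, J = [[-5.000, -3.750], [-3.000, 2.11466]] (det J = -21.82332).
Solving J·Δ = −F gives Δ = (0.538, -0.118).
Then the next iterate is (x, y)₁ = (1.038, -2.118).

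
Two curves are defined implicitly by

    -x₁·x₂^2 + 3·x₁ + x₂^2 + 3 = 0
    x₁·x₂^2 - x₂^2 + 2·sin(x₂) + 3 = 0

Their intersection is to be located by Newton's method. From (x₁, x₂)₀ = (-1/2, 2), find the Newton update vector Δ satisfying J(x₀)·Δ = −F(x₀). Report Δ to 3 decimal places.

(-2.572, -1.679)

At (-1/2, 2): F = (7.500, -1.18141).
Jacobian J = [[-x₂^2 + 3, -2·x₁·x₂ + 2·x₂], [x₂^2, 2·x₁·x₂ - 2·x₂ + 2·cos(x₂)]].
At the point, J = [[-1.000, 6.000], [4.000, -6.83229]] (det J = -17.16771).
Solving J·Δ = −F gives Δ = (-2.572, -1.679).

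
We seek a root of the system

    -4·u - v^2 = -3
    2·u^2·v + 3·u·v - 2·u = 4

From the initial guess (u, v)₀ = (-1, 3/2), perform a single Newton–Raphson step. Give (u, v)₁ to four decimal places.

(-3.3462, 6.2115)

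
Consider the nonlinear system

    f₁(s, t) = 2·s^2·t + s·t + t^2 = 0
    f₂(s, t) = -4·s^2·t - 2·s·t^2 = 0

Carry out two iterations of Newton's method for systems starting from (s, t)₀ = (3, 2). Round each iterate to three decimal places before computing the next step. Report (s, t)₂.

(0.788, 0.853)

At (3, 2): F = (46.000, -96.000).
Jacobian J = [[4·s·t + t, 2·s^2 + s + 2·t], [-8·s·t - 2·t^2, -4·s^2 - 4·s·t]].
At the point, J = [[26.000, 25.000], [-56.000, -60.000]] (det J = -160.000).
Solving J·Δ = −F gives Δ = (-2.250, 0.500).
Then the next iterate is (s, t)₁ = (0.750, 2.500).
Round to (0.750, 2.500) and repeat: F = (10.93750, -15.000), J = [[10.000, 6.875], [-27.500, -9.750]].
Δ = (0.038, -1.647), so (s, t)₂ = (0.788, 0.853).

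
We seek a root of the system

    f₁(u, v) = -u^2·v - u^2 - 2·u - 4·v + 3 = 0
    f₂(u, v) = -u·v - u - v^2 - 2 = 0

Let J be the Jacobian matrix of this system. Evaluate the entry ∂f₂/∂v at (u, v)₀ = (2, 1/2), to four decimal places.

-3.0000

∂f₂/∂v = -u - 2·v.
At (2, 1/2) this is -3.0000.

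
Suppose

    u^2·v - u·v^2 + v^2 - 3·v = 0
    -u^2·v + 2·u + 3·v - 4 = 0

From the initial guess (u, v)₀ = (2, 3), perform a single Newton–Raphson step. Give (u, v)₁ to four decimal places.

At (2, 3): F = (-6.0000, -3.0000).
Jacobian J = [[2·u·v - v^2, u^2 - 2·u·v + 2·v - 3], [-2·u·v + 2, -u^2 + 3]].
At the point, J = [[3.0000, -5.0000], [-10.0000, -1.0000]] (det J = -53.0000).
Solving J·Δ = −F gives Δ = (-0.1698, -1.3019).
Then the next iterate is (u, v)₁ = (1.8302, 1.6981).

(1.8302, 1.6981)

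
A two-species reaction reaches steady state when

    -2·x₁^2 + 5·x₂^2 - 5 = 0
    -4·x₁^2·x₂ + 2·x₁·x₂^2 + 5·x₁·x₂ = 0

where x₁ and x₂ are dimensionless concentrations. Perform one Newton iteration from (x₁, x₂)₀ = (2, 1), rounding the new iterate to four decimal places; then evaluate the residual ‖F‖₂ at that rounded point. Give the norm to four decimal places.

3.7947

At (2, 1): F = (-8.0000, -2.0000).
Jacobian J = [[-4·x₁, 10·x₂], [-8·x₁·x₂ + 2·x₂^2 + 5·x₂, -4·x₁^2 + 4·x₁·x₂ + 5·x₁]].
At the point, J = [[-8.0000, 10.0000], [-9.0000, 2.0000]] (det J = 74.0000).
Solving J·Δ = −F gives Δ = (-0.0541, 0.7568).
Then the next iterate is (x₁, x₂)₁ = (1.9459, 1.7568).
Re-evaluating at (1.9459, 1.7568): F = (2.858678, 2.495547), so ‖F‖₂ = 3.7947.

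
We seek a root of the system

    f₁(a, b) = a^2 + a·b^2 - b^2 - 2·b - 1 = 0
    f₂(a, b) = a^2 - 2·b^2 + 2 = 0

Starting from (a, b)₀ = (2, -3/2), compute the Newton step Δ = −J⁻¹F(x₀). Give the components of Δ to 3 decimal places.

(-0.991, 0.411)

At (2, -3/2): F = (8.250, 1.500).
Jacobian J = [[2·a + b^2, 2·a·b - 2·b - 2], [2·a, -4·b]].
At the point, J = [[6.250, -5.000], [4.000, 6.000]] (det J = 57.500).
Solving J·Δ = −F gives Δ = (-0.991, 0.411).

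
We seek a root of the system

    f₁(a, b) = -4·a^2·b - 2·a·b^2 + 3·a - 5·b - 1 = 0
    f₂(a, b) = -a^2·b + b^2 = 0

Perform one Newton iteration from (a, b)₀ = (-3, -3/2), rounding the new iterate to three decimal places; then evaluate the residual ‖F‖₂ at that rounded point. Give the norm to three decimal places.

18.058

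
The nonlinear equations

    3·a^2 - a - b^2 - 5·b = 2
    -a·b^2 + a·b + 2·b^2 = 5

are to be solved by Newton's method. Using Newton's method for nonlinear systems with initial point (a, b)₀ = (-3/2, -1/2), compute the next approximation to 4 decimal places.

At (-3/2, -1/2): F = (8.5000, -3.3750).
Jacobian J = [[6·a - 1, -2·b - 5], [-b^2 + b, -2·a·b + a + 4·b]].
At the point, J = [[-10.0000, -4.0000], [-0.7500, -5.0000]] (det J = 47.0000).
Solving J·Δ = −F gives Δ = (1.1915, -0.8537).
Then the next iterate is (a, b)₁ = (-0.3085, -1.3537).

(-0.3085, -1.3537)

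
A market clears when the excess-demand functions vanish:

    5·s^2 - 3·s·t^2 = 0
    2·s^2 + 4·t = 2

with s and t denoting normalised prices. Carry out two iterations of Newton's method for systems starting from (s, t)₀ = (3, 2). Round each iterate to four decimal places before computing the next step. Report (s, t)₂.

(0.3322, 0.8338)

At (3, 2): F = (9.0000, 24.0000).
Jacobian J = [[10·s - 3·t^2, -6·s·t], [4·s, 4]].
At the point, J = [[18.0000, -36.0000], [12.0000, 4.0000]] (det J = 504.0000).
Solving J·Δ = −F gives Δ = (-1.7857, -0.6429).
Then the next iterate is (s, t)₁ = (1.2143, 1.3571).
Round to (1.2143, 1.3571) and repeat: F = (0.663419, 6.377449), J = [[6.617839, -9.887559], [4.8572, 4.0000]].
Δ = (-0.8821, -0.5233), so (s, t)₂ = (0.3322, 0.8338).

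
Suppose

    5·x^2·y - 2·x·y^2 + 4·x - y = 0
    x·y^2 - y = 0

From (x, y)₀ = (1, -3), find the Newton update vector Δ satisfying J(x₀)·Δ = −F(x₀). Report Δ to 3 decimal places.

(0.061, 1.793)

At (1, -3): F = (-26.000, 12.000).
Jacobian J = [[10·x·y - 2·y^2 + 4, 5·x^2 - 4·x·y - 1], [y^2, 2·x·y - 1]].
At the point, J = [[-44.000, 16.000], [9.000, -7.000]] (det J = 164.000).
Solving J·Δ = −F gives Δ = (0.061, 1.793).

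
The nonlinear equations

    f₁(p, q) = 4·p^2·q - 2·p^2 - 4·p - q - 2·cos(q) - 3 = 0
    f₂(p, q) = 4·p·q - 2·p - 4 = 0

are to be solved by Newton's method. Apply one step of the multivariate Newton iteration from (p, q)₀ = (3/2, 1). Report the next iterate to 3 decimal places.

(-2.546, 2.515)

At (3/2, 1): F = (-6.58060, -1.000).
Jacobian J = [[8·p·q - 4·p - 4, 4·p^2 + 2·sin(q) - 1], [4·q - 2, 4·p]].
At the point, J = [[2.000, 9.68294], [2.000, 6.000]] (det J = -7.36588).
Solving J·Δ = −F gives Δ = (-4.046, 1.515).
Then the next iterate is (p, q)₁ = (-2.546, 2.515).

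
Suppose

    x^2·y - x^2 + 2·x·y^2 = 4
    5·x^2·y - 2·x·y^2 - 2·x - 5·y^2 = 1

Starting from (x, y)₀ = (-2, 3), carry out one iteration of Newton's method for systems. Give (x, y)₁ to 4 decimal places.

(-1.5671, 1.6164)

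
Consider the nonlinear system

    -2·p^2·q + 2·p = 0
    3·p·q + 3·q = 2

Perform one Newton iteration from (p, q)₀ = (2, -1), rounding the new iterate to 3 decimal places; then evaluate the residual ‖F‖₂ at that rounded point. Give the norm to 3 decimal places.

2.884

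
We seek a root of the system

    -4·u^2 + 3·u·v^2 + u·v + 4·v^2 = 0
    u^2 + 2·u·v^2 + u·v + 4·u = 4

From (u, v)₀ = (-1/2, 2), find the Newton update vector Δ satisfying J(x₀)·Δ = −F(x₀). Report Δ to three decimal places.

(0.323, -1.455)

At (-1/2, 2): F = (8.000, -10.750).
Jacobian J = [[-8·u + 3·v^2 + v, 6·u·v + u + 8·v], [2·u + 2·v^2 + v + 4, 4·u·v + u]].
At the point, J = [[18.000, 9.500], [13.000, -4.500]] (det J = -204.500).
Solving J·Δ = −F gives Δ = (0.323, -1.455).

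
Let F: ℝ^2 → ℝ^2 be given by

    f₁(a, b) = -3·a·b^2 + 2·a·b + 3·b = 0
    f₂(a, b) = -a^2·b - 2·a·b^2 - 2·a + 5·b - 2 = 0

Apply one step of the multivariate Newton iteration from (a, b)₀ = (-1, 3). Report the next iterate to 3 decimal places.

At (-1, 3): F = (30.000, 30.000).
Jacobian J = [[-3·b^2 + 2·b, -6·a·b + 2·a + 3], [-2·a·b - 2·b^2 - 2, -a^2 - 4·a·b + 5]].
At the point, J = [[-21.000, 19.000], [-14.000, 16.000]] (det J = -70.000).
Solving J·Δ = −F gives Δ = (-1.286, -3.000).
Then the next iterate is (a, b)₁ = (-2.286, 0.000).

(-2.286, 0.000)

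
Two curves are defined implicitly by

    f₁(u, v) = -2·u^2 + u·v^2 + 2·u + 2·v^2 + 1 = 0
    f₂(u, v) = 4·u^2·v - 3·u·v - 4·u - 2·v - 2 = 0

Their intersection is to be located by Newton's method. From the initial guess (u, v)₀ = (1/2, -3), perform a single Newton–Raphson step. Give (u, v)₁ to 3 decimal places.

(0.441, -1.435)

At (1/2, -3): F = (24.000, 3.500).
Jacobian J = [[-4·u + v^2 + 2, 2·u·v + 4·v], [8·u·v - 3·v - 4, 4·u^2 - 3·u - 2]].
At the point, J = [[9.000, -15.000], [-7.000, -2.500]] (det J = -127.500).
Solving J·Δ = −F gives Δ = (-0.059, 1.565).
Then the next iterate is (u, v)₁ = (0.441, -1.435).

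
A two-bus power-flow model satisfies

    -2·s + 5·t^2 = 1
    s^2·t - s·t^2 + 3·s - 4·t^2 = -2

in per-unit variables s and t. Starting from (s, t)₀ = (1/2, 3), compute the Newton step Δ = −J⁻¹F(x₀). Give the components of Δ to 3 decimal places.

(0.437, -1.404)

At (1/2, 3): F = (43.000, -36.250).
Jacobian J = [[-2, 10·t], [2·s·t - t^2 + 3, s^2 - 2·s·t - 8·t]].
At the point, J = [[-2.000, 30.000], [-3.000, -26.750]] (det J = 143.500).
Solving J·Δ = −F gives Δ = (0.437, -1.404).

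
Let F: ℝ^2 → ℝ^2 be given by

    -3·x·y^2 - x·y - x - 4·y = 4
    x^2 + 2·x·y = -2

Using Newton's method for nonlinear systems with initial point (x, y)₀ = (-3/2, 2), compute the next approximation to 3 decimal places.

At (-3/2, 2): F = (10.500, -1.750).
Jacobian J = [[-3·y^2 - y - 1, -6·x·y - x - 4], [2·x + 2·y, 2·x]].
At the point, J = [[-15.000, 15.500], [1.000, -3.000]] (det J = 29.500).
Solving J·Δ = −F gives Δ = (0.148, -0.534).
Then the next iterate is (x, y)₁ = (-1.352, 1.466).

(-1.352, 1.466)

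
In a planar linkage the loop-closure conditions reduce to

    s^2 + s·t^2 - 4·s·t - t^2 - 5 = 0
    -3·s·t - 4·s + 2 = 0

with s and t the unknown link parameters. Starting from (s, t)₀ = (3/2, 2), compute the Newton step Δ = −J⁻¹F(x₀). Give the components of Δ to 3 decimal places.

(0.151, -3.225)

At (3/2, 2): F = (-12.750, -13.000).
Jacobian J = [[2·s + t^2 - 4·t, 2·s·t - 4·s - 2·t], [-3·t - 4, -3·s]].
At the point, J = [[-1.000, -4.000], [-10.000, -4.500]] (det J = -35.500).
Solving J·Δ = −F gives Δ = (0.151, -3.225).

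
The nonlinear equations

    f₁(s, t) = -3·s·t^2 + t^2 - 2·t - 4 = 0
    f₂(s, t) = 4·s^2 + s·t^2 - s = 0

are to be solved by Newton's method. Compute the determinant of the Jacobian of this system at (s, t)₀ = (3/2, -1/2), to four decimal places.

-15.7500

J = [[-3·t^2, -6·s·t + 2·t - 2], [8·s + t^2 - 1, 2·s·t]].
At the point, J = [[-0.7500, 1.5000], [11.2500, -1.5000]].
det J = -15.7500.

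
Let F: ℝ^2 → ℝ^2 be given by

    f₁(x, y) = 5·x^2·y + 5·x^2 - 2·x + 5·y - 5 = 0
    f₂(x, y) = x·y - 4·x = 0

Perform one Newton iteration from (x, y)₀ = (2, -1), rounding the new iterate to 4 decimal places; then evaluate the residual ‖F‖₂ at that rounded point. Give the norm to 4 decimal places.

8.2431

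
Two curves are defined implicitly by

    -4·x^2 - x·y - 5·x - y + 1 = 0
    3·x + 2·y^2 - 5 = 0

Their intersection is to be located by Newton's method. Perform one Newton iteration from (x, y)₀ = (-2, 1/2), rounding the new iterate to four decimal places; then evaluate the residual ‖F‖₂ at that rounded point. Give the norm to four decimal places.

57.7829

At (-2, 1/2): F = (-4.5000, -10.5000).
Jacobian J = [[-8·x - y - 5, -x - 1], [3, 4·y]].
At the point, J = [[10.5000, 1.0000], [3.0000, 2.0000]] (det J = 18.0000).
Solving J·Δ = −F gives Δ = (-0.0833, 5.3750).
Then the next iterate is (x, y)₁ = (-2.0833, 5.8750).
Re-evaluating at (-2.0833, 5.8750): F = (0.420332, 57.781350), so ‖F‖₂ = 57.7829.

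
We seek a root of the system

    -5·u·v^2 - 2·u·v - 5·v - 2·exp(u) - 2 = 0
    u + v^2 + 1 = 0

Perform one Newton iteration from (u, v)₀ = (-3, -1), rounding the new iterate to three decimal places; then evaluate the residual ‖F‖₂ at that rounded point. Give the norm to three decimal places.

At (-3, -1): F = (11.90043, -1.000).
Jacobian J = [[-5·v^2 - 2·v - 2·exp(u), -10·u·v - 2·u - 5], [1, 2·v]].
At the point, J = [[-3.09957, -29.000], [1.000, -2.000]] (det J = 35.19915).
Solving J·Δ = −F gives Δ = (1.500, 0.250).
Then the next iterate is (u, v)₁ = (-1.500, -0.750).
Re-evaluating at (-1.500, -0.750): F = (3.27249, 0.06250), so ‖F‖₂ = 3.273.

3.273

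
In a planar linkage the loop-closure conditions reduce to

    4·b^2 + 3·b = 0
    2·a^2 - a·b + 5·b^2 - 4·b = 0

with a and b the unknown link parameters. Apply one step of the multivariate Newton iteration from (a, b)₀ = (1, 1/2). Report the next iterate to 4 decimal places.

At (1, 1/2): F = (2.5000, 0.7500).
Jacobian J = [[0, 8·b + 3], [4·a - b, -a + 10·b - 4]].
At the point, J = [[0.0000, 7.0000], [3.5000, 0.0000]] (det J = -24.5000).
Solving J·Δ = −F gives Δ = (-0.2143, -0.3571).
Then the next iterate is (a, b)₁ = (0.7857, 0.1429).

(0.7857, 0.1429)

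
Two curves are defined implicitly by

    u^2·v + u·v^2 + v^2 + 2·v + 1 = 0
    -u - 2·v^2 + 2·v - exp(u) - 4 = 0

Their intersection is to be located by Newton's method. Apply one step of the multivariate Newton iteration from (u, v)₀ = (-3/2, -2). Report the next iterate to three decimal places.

At (-3/2, -2): F = (-9.500, -14.72313).
Jacobian J = [[2·u·v + v^2, u^2 + 2·u·v + 2·v + 2], [-exp(u) - 1, -4·v + 2]].
At the point, J = [[10.000, 6.250], [-1.22313, 10.000]] (det J = 107.64456).
Solving J·Δ = −F gives Δ = (0.028, 1.476).
Then the next iterate is (u, v)₁ = (-1.472, -0.524).

(-1.472, -0.524)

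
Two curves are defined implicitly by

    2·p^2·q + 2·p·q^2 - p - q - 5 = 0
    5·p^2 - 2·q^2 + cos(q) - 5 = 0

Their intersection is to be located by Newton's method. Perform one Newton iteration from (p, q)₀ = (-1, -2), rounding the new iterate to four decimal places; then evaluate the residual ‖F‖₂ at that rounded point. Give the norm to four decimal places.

5.9994

At (-1, -2): F = (-14.0000, -8.416147).
Jacobian J = [[4·p·q + 2·q^2 - 1, 2·p^2 + 4·p·q - 1], [10·p, -4·q - sin(q)]].
At the point, J = [[15.0000, 9.0000], [-10.0000, 8.909297]] (det J = 223.639461).
Solving J·Δ = −F gives Δ = (0.2190, 1.1905).
Then the next iterate is (p, q)₁ = (-0.7810, -0.8095).
Re-evaluating at (-0.7810, -0.8095): F = (-5.420590, -2.570915), so ‖F‖₂ = 5.9994.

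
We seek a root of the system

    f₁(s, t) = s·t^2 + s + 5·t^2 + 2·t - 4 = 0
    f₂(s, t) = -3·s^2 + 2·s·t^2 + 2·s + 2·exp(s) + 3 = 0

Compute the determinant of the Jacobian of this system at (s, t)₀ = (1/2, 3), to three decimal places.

-650.410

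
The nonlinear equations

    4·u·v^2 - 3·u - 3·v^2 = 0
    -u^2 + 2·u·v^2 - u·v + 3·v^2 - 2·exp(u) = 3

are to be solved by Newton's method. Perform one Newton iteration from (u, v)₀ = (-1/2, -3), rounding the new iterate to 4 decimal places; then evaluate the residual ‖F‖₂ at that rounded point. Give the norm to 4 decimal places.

At (-1/2, -3): F = (-43.5000, 12.036939).
Jacobian J = [[4·v^2 - 3, 8·u·v - 6·v], [-2·u + 2·v^2 - v - 2·exp(u), 4·u·v - u + 6·v]].
At the point, J = [[33.0000, 30.0000], [20.786939, -11.5000]] (det J = -1003.108160).
Solving J·Δ = −F gives Δ = (0.1387, 1.2974).
Then the next iterate is (u, v)₁ = (-0.3613, -1.7026).
Re-evaluating at (-0.3613, -1.7026): F = (-11.802054, 1.462607), so ‖F‖₂ = 11.8923.

11.8923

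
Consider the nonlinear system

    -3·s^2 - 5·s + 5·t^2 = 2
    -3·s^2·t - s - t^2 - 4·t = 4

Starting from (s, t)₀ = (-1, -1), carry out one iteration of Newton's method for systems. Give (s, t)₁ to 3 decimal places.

At (-1, -1): F = (5.000, 3.000).
Jacobian J = [[-6·s - 5, 10·t], [-6·s·t - 1, -3·s^2 - 2·t - 4]].
At the point, J = [[1.000, -10.000], [-7.000, -5.000]] (det J = -75.000).
Solving J·Δ = −F gives Δ = (0.067, 0.507).
Then the next iterate is (s, t)₁ = (-0.933, -0.493).

(-0.933, -0.493)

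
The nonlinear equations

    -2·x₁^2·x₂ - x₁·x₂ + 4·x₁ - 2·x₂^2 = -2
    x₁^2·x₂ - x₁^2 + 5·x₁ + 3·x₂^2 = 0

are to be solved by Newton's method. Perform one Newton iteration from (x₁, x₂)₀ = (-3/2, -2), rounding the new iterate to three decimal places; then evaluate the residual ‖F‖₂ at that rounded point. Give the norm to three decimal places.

At (-3/2, -2): F = (-6.000, -2.250).
Jacobian J = [[-4·x₁·x₂ - x₂ + 4, -2·x₁^2 - x₁ - 4·x₂], [2·x₁·x₂ - 2·x₁ + 5, x₁^2 + 6·x₂]].
At the point, J = [[-6.000, 5.000], [14.000, -9.750]] (det J = -11.500).
Solving J·Δ = −F gives Δ = (6.065, 8.478).
Then the next iterate is (x₁, x₂)₁ = (4.565, 6.478).
Re-evaluating at (4.565, 6.478): F = (-363.23404, 262.87573), so ‖F‖₂ = 448.378.

448.378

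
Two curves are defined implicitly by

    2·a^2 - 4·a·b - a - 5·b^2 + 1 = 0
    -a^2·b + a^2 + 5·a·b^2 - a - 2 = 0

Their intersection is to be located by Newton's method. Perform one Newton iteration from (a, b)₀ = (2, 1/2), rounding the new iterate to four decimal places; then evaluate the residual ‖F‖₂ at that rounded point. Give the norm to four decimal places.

0.1928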